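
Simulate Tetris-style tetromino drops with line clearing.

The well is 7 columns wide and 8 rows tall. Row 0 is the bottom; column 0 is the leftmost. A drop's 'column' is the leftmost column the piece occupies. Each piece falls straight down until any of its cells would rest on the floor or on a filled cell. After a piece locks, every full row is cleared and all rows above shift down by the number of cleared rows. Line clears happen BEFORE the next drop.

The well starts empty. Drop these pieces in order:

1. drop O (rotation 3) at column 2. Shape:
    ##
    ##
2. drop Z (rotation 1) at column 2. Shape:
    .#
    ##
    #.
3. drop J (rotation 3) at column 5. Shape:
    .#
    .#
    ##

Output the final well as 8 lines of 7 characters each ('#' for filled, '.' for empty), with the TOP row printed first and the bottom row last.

Drop 1: O rot3 at col 2 lands with bottom-row=0; cleared 0 line(s) (total 0); column heights now [0 0 2 2 0 0 0], max=2
Drop 2: Z rot1 at col 2 lands with bottom-row=2; cleared 0 line(s) (total 0); column heights now [0 0 4 5 0 0 0], max=5
Drop 3: J rot3 at col 5 lands with bottom-row=0; cleared 0 line(s) (total 0); column heights now [0 0 4 5 0 1 3], max=5

Answer: .......
.......
.......
...#...
..##...
..#...#
..##..#
..##.##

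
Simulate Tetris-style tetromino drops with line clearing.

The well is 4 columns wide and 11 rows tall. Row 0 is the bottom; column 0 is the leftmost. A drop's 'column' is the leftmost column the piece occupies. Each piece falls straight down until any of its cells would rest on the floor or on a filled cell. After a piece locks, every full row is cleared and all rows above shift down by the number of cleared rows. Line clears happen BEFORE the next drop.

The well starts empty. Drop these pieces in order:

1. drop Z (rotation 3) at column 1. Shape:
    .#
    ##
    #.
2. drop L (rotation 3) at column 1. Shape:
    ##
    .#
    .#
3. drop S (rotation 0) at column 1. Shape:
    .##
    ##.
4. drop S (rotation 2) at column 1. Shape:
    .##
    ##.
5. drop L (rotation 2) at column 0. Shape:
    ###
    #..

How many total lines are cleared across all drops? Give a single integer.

Drop 1: Z rot3 at col 1 lands with bottom-row=0; cleared 0 line(s) (total 0); column heights now [0 2 3 0], max=3
Drop 2: L rot3 at col 1 lands with bottom-row=3; cleared 0 line(s) (total 0); column heights now [0 6 6 0], max=6
Drop 3: S rot0 at col 1 lands with bottom-row=6; cleared 0 line(s) (total 0); column heights now [0 7 8 8], max=8
Drop 4: S rot2 at col 1 lands with bottom-row=8; cleared 0 line(s) (total 0); column heights now [0 9 10 10], max=10
Drop 5: L rot2 at col 0 lands with bottom-row=9; cleared 0 line(s) (total 0); column heights now [11 11 11 10], max=11

Answer: 0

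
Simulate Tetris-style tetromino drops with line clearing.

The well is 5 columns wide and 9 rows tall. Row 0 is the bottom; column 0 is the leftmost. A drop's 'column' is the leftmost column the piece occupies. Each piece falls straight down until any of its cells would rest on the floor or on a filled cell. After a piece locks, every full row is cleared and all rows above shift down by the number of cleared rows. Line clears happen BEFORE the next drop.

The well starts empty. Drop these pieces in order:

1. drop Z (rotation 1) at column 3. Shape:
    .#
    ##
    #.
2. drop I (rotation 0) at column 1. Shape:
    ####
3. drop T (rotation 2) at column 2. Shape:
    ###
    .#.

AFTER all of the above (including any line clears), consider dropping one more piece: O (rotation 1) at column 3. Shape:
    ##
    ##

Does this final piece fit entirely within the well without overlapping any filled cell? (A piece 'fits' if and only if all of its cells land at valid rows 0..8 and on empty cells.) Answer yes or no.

Answer: yes

Derivation:
Drop 1: Z rot1 at col 3 lands with bottom-row=0; cleared 0 line(s) (total 0); column heights now [0 0 0 2 3], max=3
Drop 2: I rot0 at col 1 lands with bottom-row=3; cleared 0 line(s) (total 0); column heights now [0 4 4 4 4], max=4
Drop 3: T rot2 at col 2 lands with bottom-row=4; cleared 0 line(s) (total 0); column heights now [0 4 6 6 6], max=6
Test piece O rot1 at col 3 (width 2): heights before test = [0 4 6 6 6]; fits = True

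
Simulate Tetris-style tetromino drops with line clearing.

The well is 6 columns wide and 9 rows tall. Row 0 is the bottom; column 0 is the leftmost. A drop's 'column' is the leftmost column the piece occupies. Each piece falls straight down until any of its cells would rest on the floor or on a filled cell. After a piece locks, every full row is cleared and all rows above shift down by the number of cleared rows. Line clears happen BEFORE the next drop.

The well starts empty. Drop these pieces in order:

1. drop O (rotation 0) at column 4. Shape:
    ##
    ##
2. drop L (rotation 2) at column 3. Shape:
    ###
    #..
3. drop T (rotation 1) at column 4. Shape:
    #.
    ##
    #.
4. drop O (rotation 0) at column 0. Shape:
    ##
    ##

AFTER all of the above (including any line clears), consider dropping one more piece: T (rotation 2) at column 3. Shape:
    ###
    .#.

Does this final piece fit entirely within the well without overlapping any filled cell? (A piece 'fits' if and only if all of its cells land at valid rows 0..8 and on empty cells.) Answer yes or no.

Answer: yes

Derivation:
Drop 1: O rot0 at col 4 lands with bottom-row=0; cleared 0 line(s) (total 0); column heights now [0 0 0 0 2 2], max=2
Drop 2: L rot2 at col 3 lands with bottom-row=1; cleared 0 line(s) (total 0); column heights now [0 0 0 3 3 3], max=3
Drop 3: T rot1 at col 4 lands with bottom-row=3; cleared 0 line(s) (total 0); column heights now [0 0 0 3 6 5], max=6
Drop 4: O rot0 at col 0 lands with bottom-row=0; cleared 0 line(s) (total 0); column heights now [2 2 0 3 6 5], max=6
Test piece T rot2 at col 3 (width 3): heights before test = [2 2 0 3 6 5]; fits = True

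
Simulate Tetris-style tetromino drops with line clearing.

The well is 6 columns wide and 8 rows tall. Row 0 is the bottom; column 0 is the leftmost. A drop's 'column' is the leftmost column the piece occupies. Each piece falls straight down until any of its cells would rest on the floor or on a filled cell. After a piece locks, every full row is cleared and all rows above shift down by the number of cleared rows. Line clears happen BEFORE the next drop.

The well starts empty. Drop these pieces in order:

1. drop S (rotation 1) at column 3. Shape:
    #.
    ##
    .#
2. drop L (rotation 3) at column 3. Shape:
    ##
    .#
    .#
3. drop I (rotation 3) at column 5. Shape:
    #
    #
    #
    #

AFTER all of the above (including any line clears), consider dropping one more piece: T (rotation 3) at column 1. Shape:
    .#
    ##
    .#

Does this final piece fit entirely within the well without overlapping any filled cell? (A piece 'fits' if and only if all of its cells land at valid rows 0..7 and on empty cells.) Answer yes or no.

Drop 1: S rot1 at col 3 lands with bottom-row=0; cleared 0 line(s) (total 0); column heights now [0 0 0 3 2 0], max=3
Drop 2: L rot3 at col 3 lands with bottom-row=2; cleared 0 line(s) (total 0); column heights now [0 0 0 5 5 0], max=5
Drop 3: I rot3 at col 5 lands with bottom-row=0; cleared 0 line(s) (total 0); column heights now [0 0 0 5 5 4], max=5
Test piece T rot3 at col 1 (width 2): heights before test = [0 0 0 5 5 4]; fits = True

Answer: yes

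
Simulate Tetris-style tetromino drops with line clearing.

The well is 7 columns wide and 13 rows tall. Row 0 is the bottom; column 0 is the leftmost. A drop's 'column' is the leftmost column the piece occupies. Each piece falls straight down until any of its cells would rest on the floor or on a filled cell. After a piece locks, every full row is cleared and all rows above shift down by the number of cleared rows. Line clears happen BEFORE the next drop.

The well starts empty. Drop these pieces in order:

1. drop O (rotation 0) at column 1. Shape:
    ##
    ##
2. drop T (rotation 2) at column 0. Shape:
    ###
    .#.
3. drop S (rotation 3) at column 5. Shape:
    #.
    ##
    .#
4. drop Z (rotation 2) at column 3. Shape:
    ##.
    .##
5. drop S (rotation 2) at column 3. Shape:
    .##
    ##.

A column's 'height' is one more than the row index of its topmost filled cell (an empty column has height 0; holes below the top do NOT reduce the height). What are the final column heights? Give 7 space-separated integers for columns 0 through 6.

Answer: 4 4 4 6 7 7 2

Derivation:
Drop 1: O rot0 at col 1 lands with bottom-row=0; cleared 0 line(s) (total 0); column heights now [0 2 2 0 0 0 0], max=2
Drop 2: T rot2 at col 0 lands with bottom-row=2; cleared 0 line(s) (total 0); column heights now [4 4 4 0 0 0 0], max=4
Drop 3: S rot3 at col 5 lands with bottom-row=0; cleared 0 line(s) (total 0); column heights now [4 4 4 0 0 3 2], max=4
Drop 4: Z rot2 at col 3 lands with bottom-row=3; cleared 0 line(s) (total 0); column heights now [4 4 4 5 5 4 2], max=5
Drop 5: S rot2 at col 3 lands with bottom-row=5; cleared 0 line(s) (total 0); column heights now [4 4 4 6 7 7 2], max=7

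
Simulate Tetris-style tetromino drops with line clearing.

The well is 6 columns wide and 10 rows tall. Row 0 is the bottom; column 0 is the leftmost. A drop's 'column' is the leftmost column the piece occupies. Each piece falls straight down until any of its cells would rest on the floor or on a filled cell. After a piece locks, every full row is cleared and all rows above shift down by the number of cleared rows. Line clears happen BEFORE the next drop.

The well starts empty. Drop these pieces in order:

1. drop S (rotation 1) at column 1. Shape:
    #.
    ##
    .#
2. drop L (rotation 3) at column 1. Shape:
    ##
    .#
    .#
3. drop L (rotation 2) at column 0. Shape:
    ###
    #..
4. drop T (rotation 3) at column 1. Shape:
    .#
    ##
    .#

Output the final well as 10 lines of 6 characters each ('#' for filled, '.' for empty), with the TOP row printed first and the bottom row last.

Answer: ......
..#...
.##...
..#...
###...
###...
..#...
.##...
.##...
..#...

Derivation:
Drop 1: S rot1 at col 1 lands with bottom-row=0; cleared 0 line(s) (total 0); column heights now [0 3 2 0 0 0], max=3
Drop 2: L rot3 at col 1 lands with bottom-row=2; cleared 0 line(s) (total 0); column heights now [0 5 5 0 0 0], max=5
Drop 3: L rot2 at col 0 lands with bottom-row=4; cleared 0 line(s) (total 0); column heights now [6 6 6 0 0 0], max=6
Drop 4: T rot3 at col 1 lands with bottom-row=6; cleared 0 line(s) (total 0); column heights now [6 8 9 0 0 0], max=9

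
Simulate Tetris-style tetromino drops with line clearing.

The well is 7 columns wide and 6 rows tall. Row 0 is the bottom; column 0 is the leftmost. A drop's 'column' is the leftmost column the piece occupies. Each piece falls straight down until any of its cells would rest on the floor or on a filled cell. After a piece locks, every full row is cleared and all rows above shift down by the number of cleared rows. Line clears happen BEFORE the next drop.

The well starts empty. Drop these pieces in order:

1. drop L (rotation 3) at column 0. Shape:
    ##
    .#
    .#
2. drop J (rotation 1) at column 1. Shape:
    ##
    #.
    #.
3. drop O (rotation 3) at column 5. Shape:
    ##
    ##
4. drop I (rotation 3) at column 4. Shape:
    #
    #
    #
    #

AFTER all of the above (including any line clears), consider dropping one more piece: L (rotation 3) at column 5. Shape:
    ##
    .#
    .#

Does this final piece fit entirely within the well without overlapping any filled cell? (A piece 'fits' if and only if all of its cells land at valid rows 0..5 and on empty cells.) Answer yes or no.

Answer: yes

Derivation:
Drop 1: L rot3 at col 0 lands with bottom-row=0; cleared 0 line(s) (total 0); column heights now [3 3 0 0 0 0 0], max=3
Drop 2: J rot1 at col 1 lands with bottom-row=3; cleared 0 line(s) (total 0); column heights now [3 6 6 0 0 0 0], max=6
Drop 3: O rot3 at col 5 lands with bottom-row=0; cleared 0 line(s) (total 0); column heights now [3 6 6 0 0 2 2], max=6
Drop 4: I rot3 at col 4 lands with bottom-row=0; cleared 0 line(s) (total 0); column heights now [3 6 6 0 4 2 2], max=6
Test piece L rot3 at col 5 (width 2): heights before test = [3 6 6 0 4 2 2]; fits = True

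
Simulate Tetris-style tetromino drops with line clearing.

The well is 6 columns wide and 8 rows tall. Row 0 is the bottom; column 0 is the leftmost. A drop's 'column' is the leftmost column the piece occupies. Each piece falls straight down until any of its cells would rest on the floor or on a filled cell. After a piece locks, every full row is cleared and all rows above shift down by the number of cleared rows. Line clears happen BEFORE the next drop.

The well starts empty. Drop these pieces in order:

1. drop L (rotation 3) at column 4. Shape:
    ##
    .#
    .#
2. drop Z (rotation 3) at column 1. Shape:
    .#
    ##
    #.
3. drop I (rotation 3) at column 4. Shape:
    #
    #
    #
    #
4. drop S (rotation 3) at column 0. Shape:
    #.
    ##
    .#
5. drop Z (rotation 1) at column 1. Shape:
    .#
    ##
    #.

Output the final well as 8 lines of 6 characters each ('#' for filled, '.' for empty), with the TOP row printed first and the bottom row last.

Answer: ......
..#.#.
.##.#.
##..#.
##..#.
.##.##
.##..#
.#...#

Derivation:
Drop 1: L rot3 at col 4 lands with bottom-row=0; cleared 0 line(s) (total 0); column heights now [0 0 0 0 3 3], max=3
Drop 2: Z rot3 at col 1 lands with bottom-row=0; cleared 0 line(s) (total 0); column heights now [0 2 3 0 3 3], max=3
Drop 3: I rot3 at col 4 lands with bottom-row=3; cleared 0 line(s) (total 0); column heights now [0 2 3 0 7 3], max=7
Drop 4: S rot3 at col 0 lands with bottom-row=2; cleared 0 line(s) (total 0); column heights now [5 4 3 0 7 3], max=7
Drop 5: Z rot1 at col 1 lands with bottom-row=4; cleared 0 line(s) (total 0); column heights now [5 6 7 0 7 3], max=7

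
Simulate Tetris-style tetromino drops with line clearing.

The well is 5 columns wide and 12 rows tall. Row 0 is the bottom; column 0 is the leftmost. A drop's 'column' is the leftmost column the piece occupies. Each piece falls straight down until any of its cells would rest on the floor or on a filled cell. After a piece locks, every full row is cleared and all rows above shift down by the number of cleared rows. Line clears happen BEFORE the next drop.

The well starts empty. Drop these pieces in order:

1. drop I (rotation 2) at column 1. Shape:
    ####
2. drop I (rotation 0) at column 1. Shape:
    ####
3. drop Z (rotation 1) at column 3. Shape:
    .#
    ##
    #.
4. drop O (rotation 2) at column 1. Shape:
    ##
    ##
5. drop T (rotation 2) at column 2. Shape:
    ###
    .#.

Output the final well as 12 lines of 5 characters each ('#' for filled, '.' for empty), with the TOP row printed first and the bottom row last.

Drop 1: I rot2 at col 1 lands with bottom-row=0; cleared 0 line(s) (total 0); column heights now [0 1 1 1 1], max=1
Drop 2: I rot0 at col 1 lands with bottom-row=1; cleared 0 line(s) (total 0); column heights now [0 2 2 2 2], max=2
Drop 3: Z rot1 at col 3 lands with bottom-row=2; cleared 0 line(s) (total 0); column heights now [0 2 2 4 5], max=5
Drop 4: O rot2 at col 1 lands with bottom-row=2; cleared 0 line(s) (total 0); column heights now [0 4 4 4 5], max=5
Drop 5: T rot2 at col 2 lands with bottom-row=4; cleared 0 line(s) (total 0); column heights now [0 4 6 6 6], max=6

Answer: .....
.....
.....
.....
.....
.....
..###
...##
.####
.###.
.####
.####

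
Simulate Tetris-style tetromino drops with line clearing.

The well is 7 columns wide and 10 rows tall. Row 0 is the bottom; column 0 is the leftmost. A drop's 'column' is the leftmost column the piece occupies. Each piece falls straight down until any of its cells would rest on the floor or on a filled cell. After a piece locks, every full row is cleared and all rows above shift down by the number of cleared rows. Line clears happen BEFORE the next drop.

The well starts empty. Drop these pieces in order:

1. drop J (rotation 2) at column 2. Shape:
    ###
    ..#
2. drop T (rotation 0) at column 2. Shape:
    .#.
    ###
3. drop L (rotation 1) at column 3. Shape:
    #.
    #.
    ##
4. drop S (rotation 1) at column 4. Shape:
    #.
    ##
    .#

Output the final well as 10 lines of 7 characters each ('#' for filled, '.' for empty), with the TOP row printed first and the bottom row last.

Answer: .......
.......
.......
...##..
...###.
...###.
...#...
..###..
..###..
....#..

Derivation:
Drop 1: J rot2 at col 2 lands with bottom-row=0; cleared 0 line(s) (total 0); column heights now [0 0 2 2 2 0 0], max=2
Drop 2: T rot0 at col 2 lands with bottom-row=2; cleared 0 line(s) (total 0); column heights now [0 0 3 4 3 0 0], max=4
Drop 3: L rot1 at col 3 lands with bottom-row=4; cleared 0 line(s) (total 0); column heights now [0 0 3 7 5 0 0], max=7
Drop 4: S rot1 at col 4 lands with bottom-row=4; cleared 0 line(s) (total 0); column heights now [0 0 3 7 7 6 0], max=7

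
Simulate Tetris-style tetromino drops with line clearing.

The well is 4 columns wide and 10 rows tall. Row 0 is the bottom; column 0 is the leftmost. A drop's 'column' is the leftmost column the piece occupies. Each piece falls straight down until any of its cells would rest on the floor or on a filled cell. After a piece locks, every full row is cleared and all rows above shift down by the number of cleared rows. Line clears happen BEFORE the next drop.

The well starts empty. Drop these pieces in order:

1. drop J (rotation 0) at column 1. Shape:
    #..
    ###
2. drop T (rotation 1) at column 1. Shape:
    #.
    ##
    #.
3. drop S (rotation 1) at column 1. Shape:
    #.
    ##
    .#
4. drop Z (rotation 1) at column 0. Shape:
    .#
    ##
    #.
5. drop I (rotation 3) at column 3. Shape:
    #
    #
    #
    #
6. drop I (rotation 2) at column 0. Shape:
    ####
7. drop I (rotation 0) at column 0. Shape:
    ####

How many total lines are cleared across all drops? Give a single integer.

Drop 1: J rot0 at col 1 lands with bottom-row=0; cleared 0 line(s) (total 0); column heights now [0 2 1 1], max=2
Drop 2: T rot1 at col 1 lands with bottom-row=2; cleared 0 line(s) (total 0); column heights now [0 5 4 1], max=5
Drop 3: S rot1 at col 1 lands with bottom-row=4; cleared 0 line(s) (total 0); column heights now [0 7 6 1], max=7
Drop 4: Z rot1 at col 0 lands with bottom-row=6; cleared 0 line(s) (total 0); column heights now [8 9 6 1], max=9
Drop 5: I rot3 at col 3 lands with bottom-row=1; cleared 0 line(s) (total 0); column heights now [8 9 6 5], max=9
Drop 6: I rot2 at col 0 lands with bottom-row=9; cleared 1 line(s) (total 1); column heights now [8 9 6 5], max=9
Drop 7: I rot0 at col 0 lands with bottom-row=9; cleared 1 line(s) (total 2); column heights now [8 9 6 5], max=9

Answer: 2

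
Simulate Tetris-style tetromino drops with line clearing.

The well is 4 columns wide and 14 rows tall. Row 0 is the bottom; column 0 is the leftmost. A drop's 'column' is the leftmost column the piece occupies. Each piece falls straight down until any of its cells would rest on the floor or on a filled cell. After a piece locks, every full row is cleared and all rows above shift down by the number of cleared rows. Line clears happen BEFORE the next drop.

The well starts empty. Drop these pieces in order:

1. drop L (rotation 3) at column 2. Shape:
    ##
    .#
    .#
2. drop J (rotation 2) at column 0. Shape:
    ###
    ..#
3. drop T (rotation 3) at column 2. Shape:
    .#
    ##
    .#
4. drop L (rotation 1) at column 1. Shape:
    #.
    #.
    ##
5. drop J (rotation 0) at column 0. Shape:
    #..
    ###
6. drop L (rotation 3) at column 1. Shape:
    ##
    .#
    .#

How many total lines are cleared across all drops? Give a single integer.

Answer: 1

Derivation:
Drop 1: L rot3 at col 2 lands with bottom-row=0; cleared 0 line(s) (total 0); column heights now [0 0 3 3], max=3
Drop 2: J rot2 at col 0 lands with bottom-row=3; cleared 0 line(s) (total 0); column heights now [5 5 5 3], max=5
Drop 3: T rot3 at col 2 lands with bottom-row=4; cleared 1 line(s) (total 1); column heights now [0 0 5 6], max=6
Drop 4: L rot1 at col 1 lands with bottom-row=5; cleared 0 line(s) (total 1); column heights now [0 8 6 6], max=8
Drop 5: J rot0 at col 0 lands with bottom-row=8; cleared 0 line(s) (total 1); column heights now [10 9 9 6], max=10
Drop 6: L rot3 at col 1 lands with bottom-row=9; cleared 0 line(s) (total 1); column heights now [10 12 12 6], max=12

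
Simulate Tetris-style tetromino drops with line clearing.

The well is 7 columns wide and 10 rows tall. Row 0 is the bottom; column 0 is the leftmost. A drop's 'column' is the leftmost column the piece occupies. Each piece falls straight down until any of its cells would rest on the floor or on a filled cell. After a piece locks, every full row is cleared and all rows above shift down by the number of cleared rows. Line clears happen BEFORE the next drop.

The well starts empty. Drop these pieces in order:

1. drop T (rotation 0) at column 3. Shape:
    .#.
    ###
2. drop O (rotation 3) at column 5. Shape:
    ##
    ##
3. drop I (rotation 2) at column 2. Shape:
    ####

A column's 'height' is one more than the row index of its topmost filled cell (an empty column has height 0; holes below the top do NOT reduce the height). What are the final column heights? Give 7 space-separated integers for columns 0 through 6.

Drop 1: T rot0 at col 3 lands with bottom-row=0; cleared 0 line(s) (total 0); column heights now [0 0 0 1 2 1 0], max=2
Drop 2: O rot3 at col 5 lands with bottom-row=1; cleared 0 line(s) (total 0); column heights now [0 0 0 1 2 3 3], max=3
Drop 3: I rot2 at col 2 lands with bottom-row=3; cleared 0 line(s) (total 0); column heights now [0 0 4 4 4 4 3], max=4

Answer: 0 0 4 4 4 4 3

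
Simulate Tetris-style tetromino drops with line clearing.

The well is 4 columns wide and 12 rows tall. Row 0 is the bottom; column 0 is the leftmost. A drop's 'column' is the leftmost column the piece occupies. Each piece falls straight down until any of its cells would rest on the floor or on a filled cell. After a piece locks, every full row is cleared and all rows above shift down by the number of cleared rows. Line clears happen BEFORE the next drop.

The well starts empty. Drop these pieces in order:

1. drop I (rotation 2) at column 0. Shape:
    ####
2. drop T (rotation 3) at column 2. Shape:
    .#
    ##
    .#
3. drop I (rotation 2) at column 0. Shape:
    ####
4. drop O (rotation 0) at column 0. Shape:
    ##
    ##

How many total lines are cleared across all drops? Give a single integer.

Answer: 3

Derivation:
Drop 1: I rot2 at col 0 lands with bottom-row=0; cleared 1 line(s) (total 1); column heights now [0 0 0 0], max=0
Drop 2: T rot3 at col 2 lands with bottom-row=0; cleared 0 line(s) (total 1); column heights now [0 0 2 3], max=3
Drop 3: I rot2 at col 0 lands with bottom-row=3; cleared 1 line(s) (total 2); column heights now [0 0 2 3], max=3
Drop 4: O rot0 at col 0 lands with bottom-row=0; cleared 1 line(s) (total 3); column heights now [1 1 0 2], max=2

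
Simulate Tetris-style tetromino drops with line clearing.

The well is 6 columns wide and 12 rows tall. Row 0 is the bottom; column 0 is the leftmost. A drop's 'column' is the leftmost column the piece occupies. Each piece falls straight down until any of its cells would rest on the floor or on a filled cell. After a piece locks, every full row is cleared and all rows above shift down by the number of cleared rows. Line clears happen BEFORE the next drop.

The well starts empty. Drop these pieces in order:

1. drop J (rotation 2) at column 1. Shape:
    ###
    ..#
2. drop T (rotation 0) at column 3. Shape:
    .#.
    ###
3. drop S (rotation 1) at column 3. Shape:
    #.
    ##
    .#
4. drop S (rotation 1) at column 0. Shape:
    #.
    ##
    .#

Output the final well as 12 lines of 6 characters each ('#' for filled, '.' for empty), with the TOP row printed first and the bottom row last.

Answer: ......
......
......
......
......
...#..
...##.
#...#.
##..#.
.#.###
.###..
...#..

Derivation:
Drop 1: J rot2 at col 1 lands with bottom-row=0; cleared 0 line(s) (total 0); column heights now [0 2 2 2 0 0], max=2
Drop 2: T rot0 at col 3 lands with bottom-row=2; cleared 0 line(s) (total 0); column heights now [0 2 2 3 4 3], max=4
Drop 3: S rot1 at col 3 lands with bottom-row=4; cleared 0 line(s) (total 0); column heights now [0 2 2 7 6 3], max=7
Drop 4: S rot1 at col 0 lands with bottom-row=2; cleared 0 line(s) (total 0); column heights now [5 4 2 7 6 3], max=7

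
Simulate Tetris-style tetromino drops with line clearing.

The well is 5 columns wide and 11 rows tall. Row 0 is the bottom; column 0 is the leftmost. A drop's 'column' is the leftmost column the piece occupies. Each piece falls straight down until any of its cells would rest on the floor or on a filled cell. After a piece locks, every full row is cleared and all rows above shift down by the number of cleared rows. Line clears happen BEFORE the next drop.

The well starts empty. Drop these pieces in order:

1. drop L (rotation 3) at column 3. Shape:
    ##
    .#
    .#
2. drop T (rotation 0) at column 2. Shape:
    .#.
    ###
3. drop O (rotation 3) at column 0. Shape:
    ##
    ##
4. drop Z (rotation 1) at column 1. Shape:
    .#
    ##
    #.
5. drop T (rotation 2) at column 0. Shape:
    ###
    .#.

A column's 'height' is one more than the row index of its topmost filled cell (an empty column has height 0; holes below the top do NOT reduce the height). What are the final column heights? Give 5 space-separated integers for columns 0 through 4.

Answer: 7 7 7 5 4

Derivation:
Drop 1: L rot3 at col 3 lands with bottom-row=0; cleared 0 line(s) (total 0); column heights now [0 0 0 3 3], max=3
Drop 2: T rot0 at col 2 lands with bottom-row=3; cleared 0 line(s) (total 0); column heights now [0 0 4 5 4], max=5
Drop 3: O rot3 at col 0 lands with bottom-row=0; cleared 0 line(s) (total 0); column heights now [2 2 4 5 4], max=5
Drop 4: Z rot1 at col 1 lands with bottom-row=3; cleared 0 line(s) (total 0); column heights now [2 5 6 5 4], max=6
Drop 5: T rot2 at col 0 lands with bottom-row=5; cleared 0 line(s) (total 0); column heights now [7 7 7 5 4], max=7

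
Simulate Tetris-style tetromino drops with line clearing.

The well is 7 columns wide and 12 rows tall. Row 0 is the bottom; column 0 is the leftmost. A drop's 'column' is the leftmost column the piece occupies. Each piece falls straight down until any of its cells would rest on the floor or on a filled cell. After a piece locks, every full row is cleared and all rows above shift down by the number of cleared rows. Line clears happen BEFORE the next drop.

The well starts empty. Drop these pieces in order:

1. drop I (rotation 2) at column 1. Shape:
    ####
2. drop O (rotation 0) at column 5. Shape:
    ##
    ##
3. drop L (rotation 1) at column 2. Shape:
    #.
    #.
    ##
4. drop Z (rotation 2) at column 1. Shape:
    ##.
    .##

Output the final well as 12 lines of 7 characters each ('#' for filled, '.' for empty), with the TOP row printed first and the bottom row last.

Drop 1: I rot2 at col 1 lands with bottom-row=0; cleared 0 line(s) (total 0); column heights now [0 1 1 1 1 0 0], max=1
Drop 2: O rot0 at col 5 lands with bottom-row=0; cleared 0 line(s) (total 0); column heights now [0 1 1 1 1 2 2], max=2
Drop 3: L rot1 at col 2 lands with bottom-row=1; cleared 0 line(s) (total 0); column heights now [0 1 4 2 1 2 2], max=4
Drop 4: Z rot2 at col 1 lands with bottom-row=4; cleared 0 line(s) (total 0); column heights now [0 6 6 5 1 2 2], max=6

Answer: .......
.......
.......
.......
.......
.......
.##....
..##...
..#....
..#....
..##.##
.######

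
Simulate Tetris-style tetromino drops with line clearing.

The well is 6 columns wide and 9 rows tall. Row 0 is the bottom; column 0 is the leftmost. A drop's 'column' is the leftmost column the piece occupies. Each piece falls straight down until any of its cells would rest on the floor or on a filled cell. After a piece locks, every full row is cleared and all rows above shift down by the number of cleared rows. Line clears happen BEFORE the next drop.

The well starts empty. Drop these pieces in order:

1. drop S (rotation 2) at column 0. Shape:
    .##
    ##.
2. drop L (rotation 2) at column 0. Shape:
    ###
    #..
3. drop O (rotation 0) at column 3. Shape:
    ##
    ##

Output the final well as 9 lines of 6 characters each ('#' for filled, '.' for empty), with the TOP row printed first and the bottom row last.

Answer: ......
......
......
......
......
......
###...
#####.
##.##.

Derivation:
Drop 1: S rot2 at col 0 lands with bottom-row=0; cleared 0 line(s) (total 0); column heights now [1 2 2 0 0 0], max=2
Drop 2: L rot2 at col 0 lands with bottom-row=1; cleared 0 line(s) (total 0); column heights now [3 3 3 0 0 0], max=3
Drop 3: O rot0 at col 3 lands with bottom-row=0; cleared 0 line(s) (total 0); column heights now [3 3 3 2 2 0], max=3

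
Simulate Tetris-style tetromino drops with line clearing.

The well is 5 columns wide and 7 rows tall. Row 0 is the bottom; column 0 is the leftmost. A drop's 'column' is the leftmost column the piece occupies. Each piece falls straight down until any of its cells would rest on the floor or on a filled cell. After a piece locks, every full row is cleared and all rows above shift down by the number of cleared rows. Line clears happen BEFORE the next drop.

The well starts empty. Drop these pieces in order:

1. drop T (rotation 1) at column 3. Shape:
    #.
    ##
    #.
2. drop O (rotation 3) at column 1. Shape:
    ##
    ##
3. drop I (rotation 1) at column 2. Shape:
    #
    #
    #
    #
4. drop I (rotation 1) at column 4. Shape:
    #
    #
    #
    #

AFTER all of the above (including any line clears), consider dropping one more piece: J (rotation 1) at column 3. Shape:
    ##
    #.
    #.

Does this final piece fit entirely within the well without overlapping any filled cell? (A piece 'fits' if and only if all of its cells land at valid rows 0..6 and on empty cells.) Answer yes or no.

Answer: yes

Derivation:
Drop 1: T rot1 at col 3 lands with bottom-row=0; cleared 0 line(s) (total 0); column heights now [0 0 0 3 2], max=3
Drop 2: O rot3 at col 1 lands with bottom-row=0; cleared 0 line(s) (total 0); column heights now [0 2 2 3 2], max=3
Drop 3: I rot1 at col 2 lands with bottom-row=2; cleared 0 line(s) (total 0); column heights now [0 2 6 3 2], max=6
Drop 4: I rot1 at col 4 lands with bottom-row=2; cleared 0 line(s) (total 0); column heights now [0 2 6 3 6], max=6
Test piece J rot1 at col 3 (width 2): heights before test = [0 2 6 3 6]; fits = True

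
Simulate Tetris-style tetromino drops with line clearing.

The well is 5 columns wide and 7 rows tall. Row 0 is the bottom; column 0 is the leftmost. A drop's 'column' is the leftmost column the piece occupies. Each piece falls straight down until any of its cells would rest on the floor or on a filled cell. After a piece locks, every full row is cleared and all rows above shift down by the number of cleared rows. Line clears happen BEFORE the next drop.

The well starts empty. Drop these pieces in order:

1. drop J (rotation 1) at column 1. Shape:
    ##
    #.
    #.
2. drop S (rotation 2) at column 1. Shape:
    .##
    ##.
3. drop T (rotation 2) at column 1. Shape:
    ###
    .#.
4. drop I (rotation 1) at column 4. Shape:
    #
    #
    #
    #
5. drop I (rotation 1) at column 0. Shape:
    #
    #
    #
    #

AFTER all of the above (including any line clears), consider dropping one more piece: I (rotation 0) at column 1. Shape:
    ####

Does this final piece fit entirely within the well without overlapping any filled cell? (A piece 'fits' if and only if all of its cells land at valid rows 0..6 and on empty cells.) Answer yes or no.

Answer: no

Derivation:
Drop 1: J rot1 at col 1 lands with bottom-row=0; cleared 0 line(s) (total 0); column heights now [0 3 3 0 0], max=3
Drop 2: S rot2 at col 1 lands with bottom-row=3; cleared 0 line(s) (total 0); column heights now [0 4 5 5 0], max=5
Drop 3: T rot2 at col 1 lands with bottom-row=5; cleared 0 line(s) (total 0); column heights now [0 7 7 7 0], max=7
Drop 4: I rot1 at col 4 lands with bottom-row=0; cleared 0 line(s) (total 0); column heights now [0 7 7 7 4], max=7
Drop 5: I rot1 at col 0 lands with bottom-row=0; cleared 0 line(s) (total 0); column heights now [4 7 7 7 4], max=7
Test piece I rot0 at col 1 (width 4): heights before test = [4 7 7 7 4]; fits = False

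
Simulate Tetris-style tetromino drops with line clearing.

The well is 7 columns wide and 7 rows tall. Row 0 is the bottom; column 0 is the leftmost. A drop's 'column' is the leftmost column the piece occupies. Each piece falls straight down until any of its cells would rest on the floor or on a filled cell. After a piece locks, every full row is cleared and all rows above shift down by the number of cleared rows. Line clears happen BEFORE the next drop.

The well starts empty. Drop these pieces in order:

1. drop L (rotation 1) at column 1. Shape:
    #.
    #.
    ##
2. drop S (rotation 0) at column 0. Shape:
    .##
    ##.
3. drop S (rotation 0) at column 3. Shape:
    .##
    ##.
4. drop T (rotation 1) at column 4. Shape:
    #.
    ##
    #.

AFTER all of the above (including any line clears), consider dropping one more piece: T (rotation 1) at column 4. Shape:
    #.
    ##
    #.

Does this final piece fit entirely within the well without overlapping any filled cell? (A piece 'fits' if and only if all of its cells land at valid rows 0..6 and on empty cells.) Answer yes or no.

Drop 1: L rot1 at col 1 lands with bottom-row=0; cleared 0 line(s) (total 0); column heights now [0 3 1 0 0 0 0], max=3
Drop 2: S rot0 at col 0 lands with bottom-row=3; cleared 0 line(s) (total 0); column heights now [4 5 5 0 0 0 0], max=5
Drop 3: S rot0 at col 3 lands with bottom-row=0; cleared 0 line(s) (total 0); column heights now [4 5 5 1 2 2 0], max=5
Drop 4: T rot1 at col 4 lands with bottom-row=2; cleared 0 line(s) (total 0); column heights now [4 5 5 1 5 4 0], max=5
Test piece T rot1 at col 4 (width 2): heights before test = [4 5 5 1 5 4 0]; fits = False

Answer: no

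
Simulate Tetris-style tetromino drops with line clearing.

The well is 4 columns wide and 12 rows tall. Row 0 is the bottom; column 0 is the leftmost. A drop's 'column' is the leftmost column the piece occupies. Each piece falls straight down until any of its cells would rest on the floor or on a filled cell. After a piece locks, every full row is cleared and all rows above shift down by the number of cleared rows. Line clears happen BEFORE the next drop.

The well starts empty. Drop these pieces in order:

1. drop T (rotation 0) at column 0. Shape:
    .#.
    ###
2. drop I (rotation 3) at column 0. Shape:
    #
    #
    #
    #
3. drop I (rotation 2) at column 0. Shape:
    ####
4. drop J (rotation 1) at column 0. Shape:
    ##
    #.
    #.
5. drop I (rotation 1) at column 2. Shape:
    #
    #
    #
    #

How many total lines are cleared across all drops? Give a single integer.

Answer: 1

Derivation:
Drop 1: T rot0 at col 0 lands with bottom-row=0; cleared 0 line(s) (total 0); column heights now [1 2 1 0], max=2
Drop 2: I rot3 at col 0 lands with bottom-row=1; cleared 0 line(s) (total 0); column heights now [5 2 1 0], max=5
Drop 3: I rot2 at col 0 lands with bottom-row=5; cleared 1 line(s) (total 1); column heights now [5 2 1 0], max=5
Drop 4: J rot1 at col 0 lands with bottom-row=5; cleared 0 line(s) (total 1); column heights now [8 8 1 0], max=8
Drop 5: I rot1 at col 2 lands with bottom-row=1; cleared 0 line(s) (total 1); column heights now [8 8 5 0], max=8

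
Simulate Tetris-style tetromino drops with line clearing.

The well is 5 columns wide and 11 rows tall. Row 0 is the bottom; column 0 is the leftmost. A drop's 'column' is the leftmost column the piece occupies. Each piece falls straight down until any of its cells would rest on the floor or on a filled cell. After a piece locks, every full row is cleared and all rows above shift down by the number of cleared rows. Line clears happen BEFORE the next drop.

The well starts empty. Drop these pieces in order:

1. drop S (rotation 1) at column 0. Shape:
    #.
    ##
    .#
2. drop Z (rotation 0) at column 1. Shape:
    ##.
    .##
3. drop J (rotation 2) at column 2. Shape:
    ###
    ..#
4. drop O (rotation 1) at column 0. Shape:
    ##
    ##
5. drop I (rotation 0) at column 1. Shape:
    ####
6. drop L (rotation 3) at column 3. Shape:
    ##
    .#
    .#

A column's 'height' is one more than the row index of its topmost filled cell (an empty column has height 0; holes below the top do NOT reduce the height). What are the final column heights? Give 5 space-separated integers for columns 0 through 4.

Drop 1: S rot1 at col 0 lands with bottom-row=0; cleared 0 line(s) (total 0); column heights now [3 2 0 0 0], max=3
Drop 2: Z rot0 at col 1 lands with bottom-row=1; cleared 0 line(s) (total 0); column heights now [3 3 3 2 0], max=3
Drop 3: J rot2 at col 2 lands with bottom-row=2; cleared 0 line(s) (total 0); column heights now [3 3 4 4 4], max=4
Drop 4: O rot1 at col 0 lands with bottom-row=3; cleared 1 line(s) (total 1); column heights now [4 4 3 2 3], max=4
Drop 5: I rot0 at col 1 lands with bottom-row=4; cleared 0 line(s) (total 1); column heights now [4 5 5 5 5], max=5
Drop 6: L rot3 at col 3 lands with bottom-row=5; cleared 0 line(s) (total 1); column heights now [4 5 5 8 8], max=8

Answer: 4 5 5 8 8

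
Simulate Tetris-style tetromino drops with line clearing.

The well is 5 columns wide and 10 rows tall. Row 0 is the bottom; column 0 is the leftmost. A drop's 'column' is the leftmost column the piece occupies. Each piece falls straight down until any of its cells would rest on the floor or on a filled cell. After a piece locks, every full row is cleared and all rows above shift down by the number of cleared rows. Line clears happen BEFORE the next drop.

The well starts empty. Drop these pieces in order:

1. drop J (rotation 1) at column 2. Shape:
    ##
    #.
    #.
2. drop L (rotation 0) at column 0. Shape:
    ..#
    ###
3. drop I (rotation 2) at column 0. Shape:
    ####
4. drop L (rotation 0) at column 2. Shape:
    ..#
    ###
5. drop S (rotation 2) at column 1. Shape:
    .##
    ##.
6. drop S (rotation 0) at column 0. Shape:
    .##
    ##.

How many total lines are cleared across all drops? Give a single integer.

Drop 1: J rot1 at col 2 lands with bottom-row=0; cleared 0 line(s) (total 0); column heights now [0 0 3 3 0], max=3
Drop 2: L rot0 at col 0 lands with bottom-row=3; cleared 0 line(s) (total 0); column heights now [4 4 5 3 0], max=5
Drop 3: I rot2 at col 0 lands with bottom-row=5; cleared 0 line(s) (total 0); column heights now [6 6 6 6 0], max=6
Drop 4: L rot0 at col 2 lands with bottom-row=6; cleared 0 line(s) (total 0); column heights now [6 6 7 7 8], max=8
Drop 5: S rot2 at col 1 lands with bottom-row=7; cleared 0 line(s) (total 0); column heights now [6 8 9 9 8], max=9
Drop 6: S rot0 at col 0 lands with bottom-row=8; cleared 0 line(s) (total 0); column heights now [9 10 10 9 8], max=10

Answer: 0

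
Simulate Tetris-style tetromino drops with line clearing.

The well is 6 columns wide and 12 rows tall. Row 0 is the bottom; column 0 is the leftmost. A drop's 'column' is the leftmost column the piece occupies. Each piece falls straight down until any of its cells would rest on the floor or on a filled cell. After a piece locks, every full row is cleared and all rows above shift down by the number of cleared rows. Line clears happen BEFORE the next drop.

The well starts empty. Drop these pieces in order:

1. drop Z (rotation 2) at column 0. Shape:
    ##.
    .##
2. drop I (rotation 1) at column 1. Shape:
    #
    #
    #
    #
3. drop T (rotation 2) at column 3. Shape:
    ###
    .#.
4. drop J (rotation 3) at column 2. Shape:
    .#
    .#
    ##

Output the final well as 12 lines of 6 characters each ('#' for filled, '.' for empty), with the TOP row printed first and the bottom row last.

Drop 1: Z rot2 at col 0 lands with bottom-row=0; cleared 0 line(s) (total 0); column heights now [2 2 1 0 0 0], max=2
Drop 2: I rot1 at col 1 lands with bottom-row=2; cleared 0 line(s) (total 0); column heights now [2 6 1 0 0 0], max=6
Drop 3: T rot2 at col 3 lands with bottom-row=0; cleared 0 line(s) (total 0); column heights now [2 6 1 2 2 2], max=6
Drop 4: J rot3 at col 2 lands with bottom-row=2; cleared 0 line(s) (total 0); column heights now [2 6 3 5 2 2], max=6

Answer: ......
......
......
......
......
......
.#....
.#.#..
.#.#..
.###..
##.###
.##.#.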